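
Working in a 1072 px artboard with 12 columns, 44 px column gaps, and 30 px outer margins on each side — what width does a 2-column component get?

Take off 60 px of margins, leaving 1012 px.
Subtracting 11 column gaps of 44 leaves 528 for 12 columns, so c = 44 px.
2-column span = 2·44 + 1·44 = 132 px.

132 px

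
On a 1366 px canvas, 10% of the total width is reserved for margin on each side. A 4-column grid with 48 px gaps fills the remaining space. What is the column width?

1366 × (1 − 2·10%) = 1366 × 80% = 1092.8 px for the columns.
4c + 3·48 = 1092.8 → 4c = 948.8 → c = 237.2 px.

237.2 px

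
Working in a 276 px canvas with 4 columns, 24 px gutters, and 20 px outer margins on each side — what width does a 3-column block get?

Take off 40 px of margins, leaving 236 px.
4 columns + 3 gutters: 4c + 3·24 = 236.
4c = 236 − 72 = 164, so c = 41 px.
3 columns plus 2 gutters: 123 + 48 = 171 px.

171 px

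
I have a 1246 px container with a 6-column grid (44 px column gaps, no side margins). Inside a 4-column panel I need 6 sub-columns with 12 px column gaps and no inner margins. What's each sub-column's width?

6c + 5·44 = 1246 → 6c = 1026 → c = 171 px.
4 columns plus 3 column gaps: 684 + 132 = 816 px.
Subtracting 5 column gaps of 12 leaves 756 for 6 columns, so d = 126 px.

126 px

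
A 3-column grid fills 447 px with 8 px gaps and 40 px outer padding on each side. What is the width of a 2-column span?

Take off 80 px of margins, leaving 367 px.
3 columns + 2 gaps: 3c + 2·8 = 367.
3c = 367 − 16 = 351, so c = 117 px.
2-column span = 2·117 + 1·8 = 242 px.

242 px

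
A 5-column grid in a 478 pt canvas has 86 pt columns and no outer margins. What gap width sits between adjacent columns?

Columns use 430 pt, leaving 48 pt across 4 gaps = 12 pt each.

12 pt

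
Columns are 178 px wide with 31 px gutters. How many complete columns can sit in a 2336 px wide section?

11 columns: 11·178 + 10·31 = 2268 px ≤ 2336.
12 columns: 2477 px > 2336. So 11.

11 columns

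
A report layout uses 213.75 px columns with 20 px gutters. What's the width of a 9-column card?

9 columns plus 8 gutters: 1923.75 + 160 = 2083.75 px.

2083.75 px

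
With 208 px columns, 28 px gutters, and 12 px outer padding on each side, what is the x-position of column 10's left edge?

2136 px

Column 10 starts at margin + 9·(column + gutter) = 12 + 9·236 = 2136 px.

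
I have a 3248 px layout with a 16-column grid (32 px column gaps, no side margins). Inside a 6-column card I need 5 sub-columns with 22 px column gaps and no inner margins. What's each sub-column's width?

Subtracting 15 column gaps of 32 leaves 2768 for 16 columns, so c = 173 px.
6 columns plus 5 column gaps: 1038 + 160 = 1198 px.
1198 − 4·22 = 1110; ÷5 gives d = 222 px.

222 px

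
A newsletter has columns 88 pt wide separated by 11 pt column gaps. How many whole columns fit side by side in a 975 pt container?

Each extra column adds 88 + 11 = 99 pt.
(975 + 11) / 99 = 9.96, so 9 columns fit.

9 columns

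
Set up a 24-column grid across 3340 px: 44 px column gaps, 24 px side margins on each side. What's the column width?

Content width = 3340 − 2·24 = 3292 px.
24c + 23·44 = 3292 → 24c = 2280 → c = 95 px.

95 px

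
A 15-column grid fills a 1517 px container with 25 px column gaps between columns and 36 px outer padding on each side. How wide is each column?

Subtract both margins: 1517 − 2·36 = 1445 px.
15c + 14·25 = 1445 → 15c = 1095 → c = 73 px.

73 px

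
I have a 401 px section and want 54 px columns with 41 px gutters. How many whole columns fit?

k columns need k·54 + (k−1)·41 = k·95 − 41.
k·95 − 41 ≤ 401 → k ≤ 442 / 95 ≈ 4.65, so k = 4.

4 columns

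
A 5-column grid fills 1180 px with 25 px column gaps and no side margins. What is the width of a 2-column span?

457 px

1180 − 4·25 = 1080; ÷5 gives c = 216 px.
Span of 2: 2·216 + 1·25 = 432 + 25 = 457 px.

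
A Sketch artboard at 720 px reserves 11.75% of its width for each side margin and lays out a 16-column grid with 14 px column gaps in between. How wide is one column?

720 × (1 − 2·11.75%) = 720 × 76.5% = 550.8 px for the columns.
16c + 15·14 = 550.8 → 16c = 340.8 → c = 21.3 px.

21.3 px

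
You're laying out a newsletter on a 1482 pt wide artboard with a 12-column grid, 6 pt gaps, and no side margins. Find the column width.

12 columns + 11 gaps: 12c + 11·6 = 1482.
12c = 1482 − 66 = 1416, so c = 118 pt.

118 pt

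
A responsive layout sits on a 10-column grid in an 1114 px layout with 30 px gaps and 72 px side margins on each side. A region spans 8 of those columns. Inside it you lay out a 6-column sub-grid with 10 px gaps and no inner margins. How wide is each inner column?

Inside the margins: 1114 − 144 = 970 px.
Subtracting 9 gaps of 30 leaves 700 for 10 columns, so c = 70 px.
Span of 8: 8·70 + 7·30 = 560 + 210 = 770 px.
6 columns + 5 gaps: 6d + 5·10 = 770.
6d = 770 − 50 = 720, so d = 120 px.

120 px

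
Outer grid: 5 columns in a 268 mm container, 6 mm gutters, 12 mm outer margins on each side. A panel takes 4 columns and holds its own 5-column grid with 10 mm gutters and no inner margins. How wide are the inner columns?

30.8 mm

Outer content = 268 − 2·12 = 244 mm.
5c + 4·6 = 244 → 5c = 220 → c = 44 mm.
4-column span = 4·44 + 3·6 = 194 mm.
194 − 4·10 = 154; ÷5 gives d = 30.8 mm.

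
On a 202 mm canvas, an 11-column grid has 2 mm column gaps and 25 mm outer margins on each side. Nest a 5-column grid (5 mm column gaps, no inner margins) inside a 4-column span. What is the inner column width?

6.8 mm

Inside the margins: 202 − 50 = 152 mm.
11 columns + 10 column gaps: 11c + 10·2 = 152.
11c = 152 − 20 = 132, so c = 12 mm.
Span of 4: 4·12 + 3·2 = 48 + 6 = 54 mm.
54 − 4·5 = 34; ÷5 gives d = 6.8 mm.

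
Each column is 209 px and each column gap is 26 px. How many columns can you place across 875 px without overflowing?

Each extra column adds 209 + 26 = 235 px.
(875 + 26) / 235 = 3.83, so 3 columns fit.

3 columns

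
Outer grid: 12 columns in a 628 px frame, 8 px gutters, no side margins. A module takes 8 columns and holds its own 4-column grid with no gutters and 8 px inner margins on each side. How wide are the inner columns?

12 columns + 11 gutters: 12c + 11·8 = 628.
12c = 628 − 88 = 540, so c = 45 px.
8-column span = 8·45 + 7·8 = 416 px.
Inner content = 416 − 2·8 = 400 px.
400 / 4 = 100 px per column.

100 px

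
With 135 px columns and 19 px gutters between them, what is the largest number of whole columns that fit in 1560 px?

k columns need k·135 + (k−1)·19 = k·154 − 19.
k·154 − 19 ≤ 1560 → k ≤ 1579 / 154 ≈ 10.25, so k = 10.

10 columns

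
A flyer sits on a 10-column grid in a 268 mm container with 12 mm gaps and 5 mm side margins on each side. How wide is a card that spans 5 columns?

Subtract both margins: 268 − 2·5 = 258 mm.
258 − 9·12 = 150; ÷10 gives c = 15 mm.
5-column span = 5·15 + 4·12 = 123 mm.

123 mm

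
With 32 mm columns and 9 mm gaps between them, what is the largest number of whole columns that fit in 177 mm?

4 columns

Each extra column adds 32 + 9 = 41 mm.
(177 + 9) / 41 = 4.54, so 4 columns fit.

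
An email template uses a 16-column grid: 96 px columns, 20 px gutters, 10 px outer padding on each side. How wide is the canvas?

1856 px

Total width: 2·10 + 16·96 + 15·20 = 1856 px.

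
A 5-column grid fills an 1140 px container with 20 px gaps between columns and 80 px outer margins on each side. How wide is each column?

Content width = 1140 − 2·80 = 980 px.
5c + 4·20 = 980 → 5c = 900 → c = 180 px.

180 px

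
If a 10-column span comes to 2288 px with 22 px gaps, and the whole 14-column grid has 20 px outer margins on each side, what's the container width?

10c + 9·22 = 2288 → 10c = 2090 → c = 209 px.
Total width: 2·20 + 14·209 + 13·22 = 3252 px.

3252 px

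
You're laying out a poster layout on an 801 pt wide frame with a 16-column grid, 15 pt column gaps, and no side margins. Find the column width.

36 pt

Subtracting 15 column gaps of 15 leaves 576 for 16 columns, so c = 36 pt.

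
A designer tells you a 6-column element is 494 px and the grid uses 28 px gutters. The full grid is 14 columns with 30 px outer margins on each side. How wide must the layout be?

6 columns + 5 gutters: 6c + 5·28 = 494.
6c = 494 − 140 = 354, so c = 59 px.
Layout = 2·30 + 14·59 + 13·28 = 60 + 826 + 364 = 1250 px.

1250 px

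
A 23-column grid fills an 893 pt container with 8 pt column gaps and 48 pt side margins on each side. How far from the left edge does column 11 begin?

Inside the margins: 893 − 96 = 797 pt.
797 − 22·8 = 621; ÷23 gives c = 27 pt.
Each column+gutter stride is 35 pt; 10 of them past the 48 pt margin is 48 + 350 = 398 pt.

398 pt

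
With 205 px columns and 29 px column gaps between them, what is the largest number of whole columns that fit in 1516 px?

6 columns

k columns need k·205 + (k−1)·29 = k·234 − 29.
k·234 − 29 ≤ 1516 → k ≤ 1545 / 234 ≈ 6.60, so k = 6.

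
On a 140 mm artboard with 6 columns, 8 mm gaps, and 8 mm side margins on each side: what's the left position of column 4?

74 mm

Inside the margins: 140 − 16 = 124 mm.
Subtracting 5 gaps of 8 leaves 84 for 6 columns, so c = 14 mm.
Each column+gutter stride is 22 mm; 3 of them past the 8 mm margin is 8 + 66 = 74 mm.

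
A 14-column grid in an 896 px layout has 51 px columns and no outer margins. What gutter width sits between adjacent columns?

14 px

14·51 + 13g = 896 → 13g = 182 → g = 14 px.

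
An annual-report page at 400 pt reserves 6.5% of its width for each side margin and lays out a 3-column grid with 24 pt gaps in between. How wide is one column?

Each margin = 6.5% of 400 = 26 pt; content = 400 − 2·26 = 348 pt.
3 columns + 2 gaps: 3c + 2·24 = 348.
3c = 348 − 48 = 300, so c = 100 pt.

100 pt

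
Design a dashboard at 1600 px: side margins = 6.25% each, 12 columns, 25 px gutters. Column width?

93.75 px

1600 × (1 − 2·6.25%) = 1600 × 87.5% = 1400 px for the columns.
1400 − 11·25 = 1125; ÷12 gives c = 93.75 px.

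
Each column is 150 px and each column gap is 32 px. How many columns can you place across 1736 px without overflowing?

9 columns

k columns need k·150 + (k−1)·32 = k·182 − 32.
k·182 − 32 ≤ 1736 → k ≤ 1768 / 182 ≈ 9.71, so k = 9.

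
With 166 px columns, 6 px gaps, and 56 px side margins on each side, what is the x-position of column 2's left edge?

228 px

Each column+gutter stride is 172 px; 1 of them past the 56 px margin is 56 + 172 = 228 px.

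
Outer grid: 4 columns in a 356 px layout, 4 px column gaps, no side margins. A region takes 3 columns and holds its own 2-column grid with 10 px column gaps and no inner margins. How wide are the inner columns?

Subtracting 3 column gaps of 4 leaves 344 for 4 columns, so c = 86 px.
3 columns plus 2 column gaps: 258 + 8 = 266 px.
Subtracting 1 column gap of 10 leaves 256 for 2 columns, so d = 128 px.

128 px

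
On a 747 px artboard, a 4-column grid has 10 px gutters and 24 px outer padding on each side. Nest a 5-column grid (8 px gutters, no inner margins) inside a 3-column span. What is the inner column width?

Subtract both margins: 747 − 2·24 = 699 px.
4c + 3·10 = 699 → 4c = 669 → c = 167.25 px.
3 columns plus 2 gutters: 501.75 + 20 = 521.75 px.
521.75 − 4·8 = 489.75; ÷5 gives d = 97.95 px.

97.95 px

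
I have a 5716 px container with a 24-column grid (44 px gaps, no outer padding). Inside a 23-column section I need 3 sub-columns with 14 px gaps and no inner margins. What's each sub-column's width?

1816 px

24c + 23·44 = 5716 → 24c = 4704 → c = 196 px.
Span of 23: 23·196 + 22·44 = 4508 + 968 = 5476 px.
3 columns + 2 gaps: 3d + 2·14 = 5476.
3d = 5476 − 28 = 5448, so d = 1816 px.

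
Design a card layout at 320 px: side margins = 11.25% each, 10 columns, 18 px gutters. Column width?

8.6 px

Each margin = 11.25% of 320 = 36 px; content = 320 − 2·36 = 248 px.
248 − 9·18 = 86; ÷10 gives c = 8.6 px.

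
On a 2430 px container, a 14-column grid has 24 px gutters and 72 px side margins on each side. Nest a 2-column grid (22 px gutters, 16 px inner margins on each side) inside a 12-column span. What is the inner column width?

Subtract both margins: 2430 − 2·72 = 2286 px.
2286 − 13·24 = 1974; ÷14 gives c = 141 px.
12 columns plus 11 gutters: 1692 + 264 = 1956 px.
Inner content = 1956 − 2·16 = 1924 px.
Subtracting 1 gutter of 22 leaves 1902 for 2 columns, so d = 951 px.

951 px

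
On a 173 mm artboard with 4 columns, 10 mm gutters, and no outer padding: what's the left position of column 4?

4 columns + 3 gutters: 4c + 3·10 = 173.
4c = 173 − 30 = 143, so c = 35.75 mm.
Before column 4: 3 columns + 3 gutters.
Offset = 3·(35.75 + 10) = 3·45.75 = 137.25 mm.

137.25 mm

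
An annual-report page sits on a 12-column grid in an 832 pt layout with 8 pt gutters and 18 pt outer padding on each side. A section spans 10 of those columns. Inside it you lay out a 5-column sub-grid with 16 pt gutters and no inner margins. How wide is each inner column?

Take off 36 pt of margins, leaving 796 pt.
796 − 11·8 = 708; ÷12 gives c = 59 pt.
10 columns plus 9 gutters: 590 + 72 = 662 pt.
5 columns + 4 gutters: 5d + 4·16 = 662.
5d = 662 − 64 = 598, so d = 119.6 pt.

119.6 pt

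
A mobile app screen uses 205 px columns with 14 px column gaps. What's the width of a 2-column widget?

424 px

2-column span = 2·205 + 1·14 = 424 px.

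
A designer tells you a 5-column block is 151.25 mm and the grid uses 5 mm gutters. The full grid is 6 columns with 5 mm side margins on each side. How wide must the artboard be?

Subtracting 4 gutters of 5 leaves 131.25 for 5 columns, so c = 26.25 mm.
Adding margins, columns and gutters: 10 + 157.5 + 25 = 192.5 mm.

192.5 mm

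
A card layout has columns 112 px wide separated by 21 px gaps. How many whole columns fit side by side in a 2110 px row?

Each extra column adds 112 + 21 = 133 px.
(2110 + 21) / 133 = 16.02, so 16 columns fit.

16 columns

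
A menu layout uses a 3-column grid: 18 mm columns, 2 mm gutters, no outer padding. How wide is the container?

Summing: 54 + 4 = 58 mm.

58 mm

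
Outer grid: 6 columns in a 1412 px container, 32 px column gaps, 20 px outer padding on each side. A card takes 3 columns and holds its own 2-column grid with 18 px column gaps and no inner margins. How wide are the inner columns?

326 px

Subtract both margins: 1412 − 2·20 = 1372 px.
Subtracting 5 column gaps of 32 leaves 1212 for 6 columns, so c = 202 px.
3 columns plus 2 column gaps: 606 + 64 = 670 px.
Subtracting 1 column gap of 18 leaves 652 for 2 columns, so d = 326 px.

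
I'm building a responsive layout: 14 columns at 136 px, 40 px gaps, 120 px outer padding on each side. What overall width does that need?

2664 px

Adding margins, columns and gutters: 240 + 1904 + 520 = 2664 px.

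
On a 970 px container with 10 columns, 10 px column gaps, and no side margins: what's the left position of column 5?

Subtracting 9 column gaps of 10 leaves 880 for 10 columns, so c = 88 px.
Each column+gutter stride is 98 px; with no margin, 4 of them is 392 px.

392 px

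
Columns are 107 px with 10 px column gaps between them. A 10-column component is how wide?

1160 px

10-column span = 10·107 + 9·10 = 1160 px.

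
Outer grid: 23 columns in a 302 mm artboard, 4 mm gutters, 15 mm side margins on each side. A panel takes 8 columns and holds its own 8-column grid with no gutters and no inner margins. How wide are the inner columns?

Inside the margins: 302 − 30 = 272 mm.
23 columns + 22 gutters: 23c + 22·4 = 272.
23c = 272 − 88 = 184, so c = 8 mm.
8-column span = 8·8 + 7·4 = 92 mm.
8d = 92 → d = 11.5 mm.

11.5 mm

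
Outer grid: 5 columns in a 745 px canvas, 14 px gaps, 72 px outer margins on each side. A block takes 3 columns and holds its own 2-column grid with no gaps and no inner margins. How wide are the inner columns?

Outer content = 745 − 2·72 = 601 px.
601 − 4·14 = 545; ÷5 gives c = 109 px.
3 columns plus 2 gaps: 327 + 28 = 355 px.
With no gaps, each column is 355/2 = 177.5 px.

177.5 px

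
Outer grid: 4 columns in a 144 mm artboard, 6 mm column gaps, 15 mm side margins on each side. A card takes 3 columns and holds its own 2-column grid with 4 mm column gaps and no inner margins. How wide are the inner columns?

40 mm

Take off 30 mm of margins, leaving 114 mm.
114 − 3·6 = 96; ÷4 gives c = 24 mm.
3-column span = 3·24 + 2·6 = 84 mm.
2d + 1·4 = 84 → 2d = 80 → d = 40 mm.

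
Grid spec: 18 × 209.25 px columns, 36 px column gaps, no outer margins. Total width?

Container = 18·209.25 + 17·36 = 3766.5 + 612 = 4378.5 px.

4378.5 px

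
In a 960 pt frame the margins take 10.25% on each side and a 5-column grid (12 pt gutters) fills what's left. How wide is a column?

143.04 pt

Each margin = 10.25% of 960 = 98.4 pt; content = 960 − 2·98.4 = 763.2 pt.
5 columns + 4 gutters: 5c + 4·12 = 763.2.
5c = 763.2 − 48 = 715.2, so c = 143.04 pt.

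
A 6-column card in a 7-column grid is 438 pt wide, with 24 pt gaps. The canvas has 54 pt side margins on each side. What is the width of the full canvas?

623 pt

Subtracting 5 gaps of 24 leaves 318 for 6 columns, so c = 53 pt.
Canvas = 2·54 + 7·53 + 6·24 = 108 + 371 + 144 = 623 pt.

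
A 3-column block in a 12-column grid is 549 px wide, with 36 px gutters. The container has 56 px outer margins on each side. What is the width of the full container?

2416 px

549 − 2·36 = 477; ÷3 gives c = 159 px.
Total width: 2·56 + 12·159 + 11·36 = 2416 px.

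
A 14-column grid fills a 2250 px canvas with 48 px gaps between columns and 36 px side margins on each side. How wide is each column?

Content width = 2250 − 2·36 = 2178 px.
Subtracting 13 gaps of 48 leaves 1554 for 14 columns, so c = 111 px.

111 px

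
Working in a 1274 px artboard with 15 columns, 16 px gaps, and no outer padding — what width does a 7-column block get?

Subtracting 14 gaps of 16 leaves 1050 for 15 columns, so c = 70 px.
7-column span = 7·70 + 6·16 = 586 px.

586 px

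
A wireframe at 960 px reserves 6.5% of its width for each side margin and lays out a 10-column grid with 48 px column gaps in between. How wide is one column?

960 × (1 − 2·6.5%) = 960 × 87% = 835.2 px for the columns.
10 columns + 9 column gaps: 10c + 9·48 = 835.2.
10c = 835.2 − 432 = 403.2, so c = 40.32 px.

40.32 px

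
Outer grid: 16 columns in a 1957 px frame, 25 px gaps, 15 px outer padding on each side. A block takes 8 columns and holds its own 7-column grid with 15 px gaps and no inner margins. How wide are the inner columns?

Take off 30 px of margins, leaving 1927 px.
16 columns + 15 gaps: 16c + 15·25 = 1927.
16c = 1927 − 375 = 1552, so c = 97 px.
8-column span = 8·97 + 7·25 = 951 px.
Subtracting 6 gaps of 15 leaves 861 for 7 columns, so d = 123 px.

123 px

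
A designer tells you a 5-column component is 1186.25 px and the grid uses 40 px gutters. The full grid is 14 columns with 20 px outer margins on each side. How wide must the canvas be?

3433.5 px

5c + 4·40 = 1186.25 → 5c = 1026.25 → c = 205.25 px.
Canvas = 2·20 + 14·205.25 + 13·40 = 40 + 2873.5 + 520 = 3433.5 px.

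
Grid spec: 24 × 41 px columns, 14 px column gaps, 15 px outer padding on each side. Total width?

1336 px

Container = 2·15 + 24·41 + 23·14 = 30 + 984 + 322 = 1336 px.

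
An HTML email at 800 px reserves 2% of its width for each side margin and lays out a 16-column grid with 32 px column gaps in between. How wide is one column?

18 px

Each margin = 2% of 800 = 16 px; content = 800 − 2·16 = 768 px.
Subtracting 15 column gaps of 32 leaves 288 for 16 columns, so c = 18 px.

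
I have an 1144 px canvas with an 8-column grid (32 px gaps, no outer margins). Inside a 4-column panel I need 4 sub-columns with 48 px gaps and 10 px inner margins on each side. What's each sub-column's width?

98 px

1144 − 7·32 = 920; ÷8 gives c = 115 px.
Span of 4: 4·115 + 3·32 = 460 + 96 = 556 px.
Inner content = 556 − 2·10 = 536 px.
Subtracting 3 gaps of 48 leaves 392 for 4 columns, so d = 98 px.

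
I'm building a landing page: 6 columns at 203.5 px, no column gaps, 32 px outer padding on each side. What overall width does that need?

Total width: 2·32 + 6·203.5 = 1285 px.

1285 px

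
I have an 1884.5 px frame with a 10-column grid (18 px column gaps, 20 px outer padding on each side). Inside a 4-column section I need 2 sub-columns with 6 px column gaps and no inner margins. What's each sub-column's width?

Subtract both margins: 1884.5 − 2·20 = 1844.5 px.
Subtracting 9 column gaps of 18 leaves 1682.5 for 10 columns, so c = 168.25 px.
Span of 4: 4·168.25 + 3·18 = 673 + 54 = 727 px.
2d + 1·6 = 727 → 2d = 721 → d = 360.5 px.

360.5 px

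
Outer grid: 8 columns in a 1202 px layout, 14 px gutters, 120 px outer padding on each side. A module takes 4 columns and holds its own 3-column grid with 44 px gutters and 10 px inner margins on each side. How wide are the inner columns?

Subtract both margins: 1202 − 2·120 = 962 px.
962 − 7·14 = 864; ÷8 gives c = 108 px.
4-column span = 4·108 + 3·14 = 474 px.
Inner content = 474 − 2·10 = 454 px.
Subtracting 2 gutters of 44 leaves 366 for 3 columns, so d = 122 px.

122 px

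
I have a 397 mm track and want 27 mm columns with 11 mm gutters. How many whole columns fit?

k columns need k·27 + (k−1)·11 = k·38 − 11.
k·38 − 11 ≤ 397 → k ≤ 408 / 38 ≈ 10.74, so k = 10.

10 columns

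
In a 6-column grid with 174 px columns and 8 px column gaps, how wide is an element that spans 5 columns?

Span of 5: 5·174 + 4·8 = 870 + 32 = 902 px.

902 px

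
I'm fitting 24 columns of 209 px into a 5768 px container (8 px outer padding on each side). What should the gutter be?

32 px

Content width = 5768 − 2·8 = 5752 px.
Columns use 5016 px, leaving 736 px across 23 gutters = 32 px each.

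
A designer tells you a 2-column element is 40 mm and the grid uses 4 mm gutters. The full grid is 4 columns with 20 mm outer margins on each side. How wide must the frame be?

2 columns + 1 gutter: 2c + 1·4 = 40.
2c = 40 − 4 = 36, so c = 18 mm.
Adding margins, columns and gutters: 40 + 72 + 12 = 124 mm.

124 mm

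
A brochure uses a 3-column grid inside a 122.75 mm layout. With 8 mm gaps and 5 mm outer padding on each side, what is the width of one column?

32.25 mm

Inside the margins: 122.75 − 10 = 112.75 mm.
3c + 2·8 = 112.75 → 3c = 96.75 → c = 32.25 mm.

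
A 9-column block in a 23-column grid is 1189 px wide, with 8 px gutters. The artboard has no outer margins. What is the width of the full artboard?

3051 px

Subtracting 8 gutters of 8 leaves 1125 for 9 columns, so c = 125 px.
Summing: 2875 + 176 = 3051 px.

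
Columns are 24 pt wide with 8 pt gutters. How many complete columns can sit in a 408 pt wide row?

13 columns

k columns need k·24 + (k−1)·8 = k·32 − 8.
k·32 − 8 ≤ 408 → k ≤ 416 / 32 ≈ 13.00, so k = 13.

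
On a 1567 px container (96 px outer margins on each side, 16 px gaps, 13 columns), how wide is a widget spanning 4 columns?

412 px

Inside the margins: 1567 − 192 = 1375 px.
13c + 12·16 = 1375 → 13c = 1183 → c = 91 px.
Span of 4: 4·91 + 3·16 = 364 + 48 = 412 px.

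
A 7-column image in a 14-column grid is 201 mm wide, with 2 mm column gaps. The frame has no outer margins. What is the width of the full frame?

404 mm

7c + 6·2 = 201 → 7c = 189 → c = 27 mm.
Total width: 14·27 + 13·2 = 404 mm.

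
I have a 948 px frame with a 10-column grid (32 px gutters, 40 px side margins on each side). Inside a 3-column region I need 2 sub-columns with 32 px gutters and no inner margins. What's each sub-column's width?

103 px

Subtract both margins: 948 − 2·40 = 868 px.
10 columns + 9 gutters: 10c + 9·32 = 868.
10c = 868 − 288 = 580, so c = 58 px.
3-column span = 3·58 + 2·32 = 238 px.
2d + 1·32 = 238 → 2d = 206 → d = 103 px.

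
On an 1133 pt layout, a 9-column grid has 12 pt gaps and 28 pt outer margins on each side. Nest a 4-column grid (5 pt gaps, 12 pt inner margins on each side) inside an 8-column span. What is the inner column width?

229.25 pt

Inside the margins: 1133 − 56 = 1077 pt.
9c + 8·12 = 1077 → 9c = 981 → c = 109 pt.
Span of 8: 8·109 + 7·12 = 872 + 84 = 956 pt.
Inner content = 956 − 2·12 = 932 pt.
Subtracting 3 gaps of 5 leaves 917 for 4 columns, so d = 229.25 pt.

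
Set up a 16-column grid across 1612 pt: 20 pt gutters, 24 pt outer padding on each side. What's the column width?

79 pt

Inside the margins: 1612 − 48 = 1564 pt.
16 columns + 15 gutters: 16c + 15·20 = 1564.
16c = 1564 − 300 = 1264, so c = 79 pt.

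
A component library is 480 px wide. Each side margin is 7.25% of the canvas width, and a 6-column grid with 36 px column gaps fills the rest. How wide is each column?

38.4 px

480 × (1 − 2·7.25%) = 480 × 85.5% = 410.4 px for the columns.
410.4 − 5·36 = 230.4; ÷6 gives c = 38.4 px.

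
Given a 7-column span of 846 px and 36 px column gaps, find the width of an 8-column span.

972 px

Subtracting 6 column gaps of 36 leaves 630 for 7 columns, so c = 90 px.
8 columns plus 7 column gaps: 720 + 252 = 972 px.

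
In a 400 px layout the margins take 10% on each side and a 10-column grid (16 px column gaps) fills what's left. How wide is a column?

Margins: 10% × 400 = 40 px each, so content = 400 − 80 = 320 px.
Subtracting 9 column gaps of 16 leaves 176 for 10 columns, so c = 17.6 px.

17.6 px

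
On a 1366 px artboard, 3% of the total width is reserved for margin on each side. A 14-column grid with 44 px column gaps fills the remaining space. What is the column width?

1366 × (1 − 2·3%) = 1366 × 94% = 1284.04 px for the columns.
Subtracting 13 column gaps of 44 leaves 712.04 for 14 columns, so c = 50.86 px.

50.86 px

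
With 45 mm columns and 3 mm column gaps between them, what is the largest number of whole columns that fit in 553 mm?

11 columns

Each extra column adds 45 + 3 = 48 mm.
(553 + 3) / 48 = 11.58, so 11 columns fit.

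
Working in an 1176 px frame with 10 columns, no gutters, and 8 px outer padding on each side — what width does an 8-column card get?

928 px

Inside the margins: 1176 − 16 = 1160 px.
1160 / 10 = 116 px per column.
With no gutters, 8 columns span 8·116 = 928 px.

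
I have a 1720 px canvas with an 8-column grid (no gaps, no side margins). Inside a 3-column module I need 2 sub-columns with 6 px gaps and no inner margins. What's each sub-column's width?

319.5 px

1720 / 8 = 215 px per column.
With no gaps, 3 columns span 3·215 = 645 px.
2d + 1·6 = 645 → 2d = 639 → d = 319.5 px.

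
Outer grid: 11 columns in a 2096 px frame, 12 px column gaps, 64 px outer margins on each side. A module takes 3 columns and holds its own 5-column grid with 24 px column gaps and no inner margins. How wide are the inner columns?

86.4 px

Outer content = 2096 − 2·64 = 1968 px.
1968 − 10·12 = 1848; ÷11 gives c = 168 px.
3 columns plus 2 column gaps: 504 + 24 = 528 px.
528 − 4·24 = 432; ÷5 gives d = 86.4 px.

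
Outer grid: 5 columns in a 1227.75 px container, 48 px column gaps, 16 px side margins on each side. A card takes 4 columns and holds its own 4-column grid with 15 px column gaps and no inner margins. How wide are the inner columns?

Outer content = 1227.75 − 2·16 = 1195.75 px.
Subtracting 4 column gaps of 48 leaves 1003.75 for 5 columns, so c = 200.75 px.
4-column span = 4·200.75 + 3·48 = 947 px.
4 columns + 3 column gaps: 4d + 3·15 = 947.
4d = 947 − 45 = 902, so d = 225.5 px.

225.5 px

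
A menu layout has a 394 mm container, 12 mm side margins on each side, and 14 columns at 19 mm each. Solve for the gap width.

8 mm

Take off 24 mm of margins, leaving 370 mm.
14·19 + 13g = 370 → 13g = 104 → g = 8 mm.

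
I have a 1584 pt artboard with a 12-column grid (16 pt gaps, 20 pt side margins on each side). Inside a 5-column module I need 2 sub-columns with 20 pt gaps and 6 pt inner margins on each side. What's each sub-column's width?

Inside the margins: 1584 − 40 = 1544 pt.
1544 − 11·16 = 1368; ÷12 gives c = 114 pt.
5 columns plus 4 gaps: 570 + 64 = 634 pt.
Inner content = 634 − 2·6 = 622 pt.
Subtracting 1 gap of 20 leaves 602 for 2 columns, so d = 301 pt.

301 pt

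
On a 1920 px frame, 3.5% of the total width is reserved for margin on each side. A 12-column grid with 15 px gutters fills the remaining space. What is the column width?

135.05 px

1920 × (1 − 2·3.5%) = 1920 × 93% = 1785.6 px for the columns.
1785.6 − 11·15 = 1620.6; ÷12 gives c = 135.05 px.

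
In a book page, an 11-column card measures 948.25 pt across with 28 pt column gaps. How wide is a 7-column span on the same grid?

593.25 pt

11c + 10·28 = 948.25 → 11c = 668.25 → c = 60.75 pt.
7-column span = 7·60.75 + 6·28 = 593.25 pt.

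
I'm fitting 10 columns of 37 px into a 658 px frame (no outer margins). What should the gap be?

10·37 + 9g = 658 → 9g = 288 → g = 32 px.

32 px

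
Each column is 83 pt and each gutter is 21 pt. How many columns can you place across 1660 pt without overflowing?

Each extra column adds 83 + 21 = 104 pt.
(1660 + 21) / 104 = 16.16, so 16 columns fit.

16 columns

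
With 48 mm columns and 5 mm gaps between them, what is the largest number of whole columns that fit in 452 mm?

8 columns

Each extra column adds 48 + 5 = 53 mm.
(452 + 5) / 53 = 8.62, so 8 columns fit.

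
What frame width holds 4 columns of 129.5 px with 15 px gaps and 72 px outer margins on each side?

707 px

Total width: 2·72 + 4·129.5 + 3·15 = 707 px.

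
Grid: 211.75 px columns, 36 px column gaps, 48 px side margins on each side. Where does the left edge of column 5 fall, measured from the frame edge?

1039 px

Column 5 starts at margin + 4·(column + gutter) = 48 + 4·247.75 = 1039 px.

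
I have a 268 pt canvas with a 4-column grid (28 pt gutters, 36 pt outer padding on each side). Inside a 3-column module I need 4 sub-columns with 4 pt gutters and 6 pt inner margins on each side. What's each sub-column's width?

29 pt

Subtract both margins: 268 − 2·36 = 196 pt.
Subtracting 3 gutters of 28 leaves 112 for 4 columns, so c = 28 pt.
3 columns plus 2 gutters: 84 + 56 = 140 pt.
Inner content = 140 − 2·6 = 128 pt.
128 − 3·4 = 116; ÷4 gives d = 29 pt.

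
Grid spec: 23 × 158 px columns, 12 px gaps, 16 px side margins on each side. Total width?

3930 px

Artboard = 2·16 + 23·158 + 22·12 = 32 + 3634 + 264 = 3930 px.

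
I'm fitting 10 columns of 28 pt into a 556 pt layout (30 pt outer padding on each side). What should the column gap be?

24 pt

Content width = 556 − 2·30 = 496 pt.
Columns use 280 pt, leaving 216 pt across 9 column gaps = 24 pt each.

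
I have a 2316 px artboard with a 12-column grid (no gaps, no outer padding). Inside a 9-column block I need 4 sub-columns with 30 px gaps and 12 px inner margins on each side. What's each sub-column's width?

With no gaps, each column is 2316/12 = 193 px.
9-column span = 9·193 = 1737 px.
Inner content = 1737 − 2·12 = 1713 px.
1713 − 3·30 = 1623; ÷4 gives d = 405.75 px.

405.75 px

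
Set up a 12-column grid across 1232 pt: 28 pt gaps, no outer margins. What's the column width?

77 pt

12 columns + 11 gaps: 12c + 11·28 = 1232.
12c = 1232 − 308 = 924, so c = 77 pt.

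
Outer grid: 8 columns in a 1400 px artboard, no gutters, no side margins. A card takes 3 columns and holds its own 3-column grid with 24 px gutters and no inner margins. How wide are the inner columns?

159 px

8c = 1400 → c = 175 px.
3-column span = 3·175 = 525 px.
3d + 2·24 = 525 → 3d = 477 → d = 159 px.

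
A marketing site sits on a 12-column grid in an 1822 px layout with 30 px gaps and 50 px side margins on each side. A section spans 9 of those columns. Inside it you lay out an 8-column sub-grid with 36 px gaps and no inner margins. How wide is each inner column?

129 px

Inside the margins: 1822 − 100 = 1722 px.
12 columns + 11 gaps: 12c + 11·30 = 1722.
12c = 1722 − 330 = 1392, so c = 116 px.
9-column span = 9·116 + 8·30 = 1284 px.
Subtracting 7 gaps of 36 leaves 1032 for 8 columns, so d = 129 px.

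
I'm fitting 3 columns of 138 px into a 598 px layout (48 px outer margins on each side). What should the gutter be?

44 px

Inside the margins: 598 − 96 = 502 px.
Columns use 414 px, leaving 88 px across 2 gutters = 44 px each.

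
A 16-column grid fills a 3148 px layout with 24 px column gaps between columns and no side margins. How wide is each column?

3148 − 15·24 = 2788; ÷16 gives c = 174.25 px.

174.25 px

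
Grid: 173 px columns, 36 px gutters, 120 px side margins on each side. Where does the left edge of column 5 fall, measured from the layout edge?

956 px

Each column+gutter stride is 209 px; 4 of them past the 120 px margin is 120 + 836 = 956 px.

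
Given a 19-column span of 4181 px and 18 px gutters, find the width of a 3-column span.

19 columns + 18 gutters: 19c + 18·18 = 4181.
19c = 4181 − 324 = 3857, so c = 203 px.
3-column span = 3·203 + 2·18 = 645 px.

645 px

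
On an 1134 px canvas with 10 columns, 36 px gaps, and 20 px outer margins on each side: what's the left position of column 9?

Inside the margins: 1134 − 40 = 1094 px.
Subtracting 9 gaps of 36 leaves 770 for 10 columns, so c = 77 px.
Each column+gutter stride is 113 px; 8 of them past the 20 px margin is 20 + 904 = 924 px.

924 px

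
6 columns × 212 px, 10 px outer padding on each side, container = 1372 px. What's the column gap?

Inside the margins: 1372 − 20 = 1352 px.
Columns use 1272 px, leaving 80 px across 5 column gaps = 16 px each.

16 px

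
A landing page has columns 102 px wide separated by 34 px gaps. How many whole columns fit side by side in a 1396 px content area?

10 columns: 10·102 + 9·34 = 1326 px ≤ 1396.
11 columns: 1462 px > 1396. So 10.

10 columns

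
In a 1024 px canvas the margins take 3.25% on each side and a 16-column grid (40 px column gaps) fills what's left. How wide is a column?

Each margin = 3.25% of 1024 = 33.28 px; content = 1024 − 2·33.28 = 957.44 px.
16c + 15·40 = 957.44 → 16c = 357.44 → c = 22.34 px.

22.34 px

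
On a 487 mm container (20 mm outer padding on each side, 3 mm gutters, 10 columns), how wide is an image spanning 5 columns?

Subtract both margins: 487 − 2·20 = 447 mm.
Subtracting 9 gutters of 3 leaves 420 for 10 columns, so c = 42 mm.
Span of 5: 5·42 + 4·3 = 210 + 12 = 222 mm.

222 mm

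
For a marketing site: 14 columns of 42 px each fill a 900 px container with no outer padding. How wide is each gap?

24 px

14·42 + 13g = 900 → 13g = 312 → g = 24 px.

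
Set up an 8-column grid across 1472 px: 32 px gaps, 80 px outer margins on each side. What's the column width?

136 px

Subtract both margins: 1472 − 2·80 = 1312 px.
8 columns + 7 gaps: 8c + 7·32 = 1312.
8c = 1312 − 224 = 1088, so c = 136 px.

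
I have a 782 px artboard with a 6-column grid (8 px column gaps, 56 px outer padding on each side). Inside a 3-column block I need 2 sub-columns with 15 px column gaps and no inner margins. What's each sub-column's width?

Outer content = 782 − 2·56 = 670 px.
6c + 5·8 = 670 → 6c = 630 → c = 105 px.
3-column span = 3·105 + 2·8 = 331 px.
2d + 1·15 = 331 → 2d = 316 → d = 158 px.

158 px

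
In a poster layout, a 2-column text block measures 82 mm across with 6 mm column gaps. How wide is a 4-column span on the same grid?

170 mm

2 columns + 1 column gap: 2c + 1·6 = 82.
2c = 82 − 6 = 76, so c = 38 mm.
4 columns plus 3 column gaps: 152 + 18 = 170 mm.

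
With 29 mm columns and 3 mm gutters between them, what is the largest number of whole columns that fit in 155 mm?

4 columns

Each extra column adds 29 + 3 = 32 mm.
(155 + 3) / 32 = 4.94, so 4 columns fit.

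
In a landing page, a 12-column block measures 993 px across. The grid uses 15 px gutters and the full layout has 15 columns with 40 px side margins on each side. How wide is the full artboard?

12c + 11·15 = 993 → 12c = 828 → c = 69 px.
Artboard = 2·40 + 15·69 + 14·15 = 80 + 1035 + 210 = 1325 px.

1325 px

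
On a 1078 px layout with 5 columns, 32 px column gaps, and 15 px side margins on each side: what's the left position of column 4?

Subtract both margins: 1078 − 2·15 = 1048 px.
5 columns + 4 column gaps: 5c + 4·32 = 1048.
5c = 1048 − 128 = 920, so c = 184 px.
Column 4 starts at margin + 3·(column + gutter) = 15 + 3·216 = 663 px.

663 px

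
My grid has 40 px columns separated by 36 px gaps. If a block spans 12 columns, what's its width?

876 px

12-column span = 12·40 + 11·36 = 876 px.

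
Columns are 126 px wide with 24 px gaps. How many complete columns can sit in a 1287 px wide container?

Each extra column adds 126 + 24 = 150 px.
(1287 + 24) / 150 = 8.74, so 8 columns fit.

8 columns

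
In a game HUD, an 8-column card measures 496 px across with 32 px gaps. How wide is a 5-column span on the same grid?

Subtracting 7 gaps of 32 leaves 272 for 8 columns, so c = 34 px.
Span of 5: 5·34 + 4·32 = 170 + 128 = 298 px.

298 px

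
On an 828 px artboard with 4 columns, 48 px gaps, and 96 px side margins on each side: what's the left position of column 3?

438 px

Subtract both margins: 828 − 2·96 = 636 px.
4c + 3·48 = 636 → 4c = 492 → c = 123 px.
Each column+gutter stride is 171 px; 2 of them past the 96 px margin is 96 + 342 = 438 px.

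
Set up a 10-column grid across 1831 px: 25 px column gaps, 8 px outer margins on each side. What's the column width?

159 px

Take off 16 px of margins, leaving 1815 px.
10 columns + 9 column gaps: 10c + 9·25 = 1815.
10c = 1815 − 225 = 1590, so c = 159 px.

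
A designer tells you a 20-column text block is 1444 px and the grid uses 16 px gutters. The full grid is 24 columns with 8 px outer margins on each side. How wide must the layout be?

1752 px

20c + 19·16 = 1444 → 20c = 1140 → c = 57 px.
Adding margins, columns and gutters: 16 + 1368 + 368 = 1752 px.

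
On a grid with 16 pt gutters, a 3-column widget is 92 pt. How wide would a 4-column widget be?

128 pt

Subtracting 2 gutters of 16 leaves 60 for 3 columns, so c = 20 pt.
Span of 4: 4·20 + 3·16 = 80 + 48 = 128 pt.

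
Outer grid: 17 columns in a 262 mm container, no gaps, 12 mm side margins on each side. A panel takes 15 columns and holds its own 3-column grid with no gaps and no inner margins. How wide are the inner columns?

70 mm

Subtract both margins: 262 − 2·12 = 238 mm.
With no gaps, each column is 238/17 = 14 mm.
With no gaps, 15 columns span 15·14 = 210 mm.
3d = 210 → d = 70 mm.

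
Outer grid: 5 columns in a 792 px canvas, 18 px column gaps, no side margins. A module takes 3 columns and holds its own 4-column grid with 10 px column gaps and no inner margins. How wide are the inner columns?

5 columns + 4 column gaps: 5c + 4·18 = 792.
5c = 792 − 72 = 720, so c = 144 px.
Span of 3: 3·144 + 2·18 = 432 + 36 = 468 px.
4d + 3·10 = 468 → 4d = 438 → d = 109.5 px.

109.5 px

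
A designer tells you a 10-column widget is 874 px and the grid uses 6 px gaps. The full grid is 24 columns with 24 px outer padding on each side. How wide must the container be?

10c + 9·6 = 874 → 10c = 820 → c = 82 px.
Adding margins, columns and gutters: 48 + 1968 + 138 = 2154 px.

2154 px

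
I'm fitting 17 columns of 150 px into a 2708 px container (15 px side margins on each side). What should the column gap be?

8 px

Take off 30 px of margins, leaving 2678 px.
17 columns take 17·150 = 2550 px; remaining 128 splits into 16 column gaps.
g = 128 / 16 = 8 px.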